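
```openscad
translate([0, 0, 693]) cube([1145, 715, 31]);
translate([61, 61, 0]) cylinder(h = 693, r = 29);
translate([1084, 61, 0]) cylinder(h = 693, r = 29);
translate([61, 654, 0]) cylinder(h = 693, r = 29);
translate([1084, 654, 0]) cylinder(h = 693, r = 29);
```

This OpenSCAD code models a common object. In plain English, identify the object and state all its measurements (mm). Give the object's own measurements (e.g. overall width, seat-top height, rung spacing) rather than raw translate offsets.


A rectangular dining table. The top is 1145×715×31 mm with its upper surface at z = 724 mm. It stands on four round legs of 58 mm diameter, each leg's bounding box inset 32 mm from the nearest pair of top edges, running from the floor to the underside of the top.


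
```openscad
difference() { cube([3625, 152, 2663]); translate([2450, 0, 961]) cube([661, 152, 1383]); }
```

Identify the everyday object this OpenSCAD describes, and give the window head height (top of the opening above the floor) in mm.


A wall with a window opening. The window head height is 2344 mm.

A wall with a rectangular opening subtracted — a window. Sill at z = 961, opening 1383 mm tall, so the head is at 961 + 1383 = 2344 mm.


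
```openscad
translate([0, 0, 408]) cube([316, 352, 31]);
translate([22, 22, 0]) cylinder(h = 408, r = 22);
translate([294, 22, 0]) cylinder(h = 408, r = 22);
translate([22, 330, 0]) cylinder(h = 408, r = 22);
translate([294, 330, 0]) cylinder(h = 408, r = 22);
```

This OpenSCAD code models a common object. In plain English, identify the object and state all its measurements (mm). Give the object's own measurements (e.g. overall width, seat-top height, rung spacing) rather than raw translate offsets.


A four-legged stool. The seat is a 316×352×31 mm slab whose top surface is at z = 439 mm; four round legs, each 44 mm in diameter, run from the floor (z = 0) to the underside of the seat, each leg's axis is inset half a diameter from the nearest pair of seat edges (so the leg's bounding box is flush with the corner).


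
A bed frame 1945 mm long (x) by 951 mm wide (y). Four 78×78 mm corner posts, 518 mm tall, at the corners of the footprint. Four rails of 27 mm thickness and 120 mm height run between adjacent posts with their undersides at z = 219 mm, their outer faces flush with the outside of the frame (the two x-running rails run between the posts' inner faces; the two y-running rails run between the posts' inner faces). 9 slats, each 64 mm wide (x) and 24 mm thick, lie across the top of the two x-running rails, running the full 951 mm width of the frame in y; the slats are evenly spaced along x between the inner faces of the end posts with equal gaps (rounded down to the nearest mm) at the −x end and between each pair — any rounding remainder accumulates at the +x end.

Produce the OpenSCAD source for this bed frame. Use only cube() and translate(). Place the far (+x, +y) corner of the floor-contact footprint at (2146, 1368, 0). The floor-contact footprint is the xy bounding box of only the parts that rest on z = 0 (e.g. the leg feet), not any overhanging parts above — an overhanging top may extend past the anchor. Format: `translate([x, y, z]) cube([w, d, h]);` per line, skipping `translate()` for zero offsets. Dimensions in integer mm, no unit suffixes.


// slat z = rail_z + rail_h = 219 + 120 = 339
// slat gap = ⌊(1789 − 9·64) / 10⌋ = 121
translate([201, 417, 0]) cube([78, 78, 518]);
translate([201, 1290, 0]) cube([78, 78, 518]);
translate([2068, 417, 0]) cube([78, 78, 518]);
translate([2068, 1290, 0]) cube([78, 78, 518]);
translate([279, 417, 219]) cube([1789, 27, 120]);
translate([279, 1341, 219]) cube([1789, 27, 120]);
translate([201, 495, 219]) cube([27, 795, 120]);
translate([2119, 495, 219]) cube([27, 795, 120]);
translate([400, 417, 339]) cube([64, 951, 24]);
translate([585, 417, 339]) cube([64, 951, 24]);
translate([770, 417, 339]) cube([64, 951, 24]);
translate([955, 417, 339]) cube([64, 951, 24]);
translate([1140, 417, 339]) cube([64, 951, 24]);
translate([1325, 417, 339]) cube([64, 951, 24]);
translate([1510, 417, 339]) cube([64, 951, 24]);
translate([1695, 417, 339]) cube([64, 951, 24]);
translate([1880, 417, 339]) cube([64, 951, 24]);


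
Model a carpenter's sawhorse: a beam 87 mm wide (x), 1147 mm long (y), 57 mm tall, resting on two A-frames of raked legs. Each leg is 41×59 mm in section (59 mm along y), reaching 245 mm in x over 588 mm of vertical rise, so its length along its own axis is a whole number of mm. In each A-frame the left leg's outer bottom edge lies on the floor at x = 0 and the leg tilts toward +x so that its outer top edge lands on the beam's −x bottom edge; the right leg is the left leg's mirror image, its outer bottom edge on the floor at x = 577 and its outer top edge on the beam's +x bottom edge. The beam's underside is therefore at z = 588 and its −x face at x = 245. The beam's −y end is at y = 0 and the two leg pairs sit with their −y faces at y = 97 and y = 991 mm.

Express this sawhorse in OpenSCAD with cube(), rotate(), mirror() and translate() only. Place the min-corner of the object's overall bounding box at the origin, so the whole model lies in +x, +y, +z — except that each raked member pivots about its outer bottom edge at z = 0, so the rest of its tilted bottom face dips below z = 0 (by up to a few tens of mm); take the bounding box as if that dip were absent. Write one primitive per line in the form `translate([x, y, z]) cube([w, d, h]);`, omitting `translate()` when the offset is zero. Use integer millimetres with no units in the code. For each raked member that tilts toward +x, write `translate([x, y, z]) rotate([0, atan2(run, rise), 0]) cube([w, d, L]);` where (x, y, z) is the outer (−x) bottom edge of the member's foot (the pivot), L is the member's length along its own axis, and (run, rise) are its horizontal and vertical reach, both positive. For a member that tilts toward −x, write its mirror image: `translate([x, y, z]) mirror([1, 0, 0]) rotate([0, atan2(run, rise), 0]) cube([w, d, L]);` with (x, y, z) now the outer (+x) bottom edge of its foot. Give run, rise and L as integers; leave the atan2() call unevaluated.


translate([245, 0, 588]) cube([87, 1147, 57]);
translate([0, 97, 0]) rotate([0, atan2(245, 588), 0]) cube([41, 59, 637]);
translate([577, 97, 0]) mirror([1, 0, 0]) rotate([0, atan2(245, 588), 0]) cube([41, 59, 637]);
translate([0, 991, 0]) rotate([0, atan2(245, 588), 0]) cube([41, 59, 637]);
translate([577, 991, 0]) mirror([1, 0, 0]) rotate([0, atan2(245, 588), 0]) cube([41, 59, 637]);


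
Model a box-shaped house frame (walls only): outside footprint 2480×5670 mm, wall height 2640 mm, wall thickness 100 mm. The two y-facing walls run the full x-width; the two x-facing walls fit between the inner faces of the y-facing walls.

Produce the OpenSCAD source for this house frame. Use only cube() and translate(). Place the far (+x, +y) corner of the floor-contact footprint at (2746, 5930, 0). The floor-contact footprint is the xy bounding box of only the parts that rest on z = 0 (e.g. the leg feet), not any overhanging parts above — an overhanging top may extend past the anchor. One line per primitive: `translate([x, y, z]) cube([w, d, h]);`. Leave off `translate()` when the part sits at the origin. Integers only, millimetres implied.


translate([266, 260, 0]) cube([2480, 100, 2640]);
translate([266, 5830, 0]) cube([2480, 100, 2640]);
translate([266, 360, 0]) cube([100, 5470, 2640]);
translate([2646, 360, 0]) cube([100, 5470, 2640]);


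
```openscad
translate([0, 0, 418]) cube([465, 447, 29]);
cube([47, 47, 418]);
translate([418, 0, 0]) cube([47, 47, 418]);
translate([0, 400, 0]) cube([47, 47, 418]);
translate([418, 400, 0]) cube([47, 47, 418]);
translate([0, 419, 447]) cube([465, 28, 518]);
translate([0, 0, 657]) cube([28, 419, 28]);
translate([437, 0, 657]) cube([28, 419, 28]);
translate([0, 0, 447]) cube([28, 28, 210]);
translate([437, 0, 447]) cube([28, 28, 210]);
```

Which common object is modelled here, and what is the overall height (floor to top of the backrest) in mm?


A chair. The overall height is 965 mm.

A slab on four corner posts with a tall panel at the back — a chair. The seat slab sits at z = 418 with thickness 29, and the 518 mm backrest starts at the seat top, so the overall height is 418 + 29 + 518 = 965 mm.


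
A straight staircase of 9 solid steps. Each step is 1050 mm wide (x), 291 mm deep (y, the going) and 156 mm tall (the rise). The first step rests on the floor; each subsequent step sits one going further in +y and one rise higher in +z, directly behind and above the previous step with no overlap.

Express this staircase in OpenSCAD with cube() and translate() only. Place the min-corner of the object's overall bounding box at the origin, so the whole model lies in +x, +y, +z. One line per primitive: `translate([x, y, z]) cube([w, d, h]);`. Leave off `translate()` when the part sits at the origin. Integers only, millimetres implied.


cube([1050, 291, 156]);
translate([0, 291, 156]) cube([1050, 291, 156]);
translate([0, 582, 312]) cube([1050, 291, 156]);
translate([0, 873, 468]) cube([1050, 291, 156]);
translate([0, 1164, 624]) cube([1050, 291, 156]);
translate([0, 1455, 780]) cube([1050, 291, 156]);
translate([0, 1746, 936]) cube([1050, 291, 156]);
translate([0, 2037, 1092]) cube([1050, 291, 156]);
translate([0, 2328, 1248]) cube([1050, 291, 156]);


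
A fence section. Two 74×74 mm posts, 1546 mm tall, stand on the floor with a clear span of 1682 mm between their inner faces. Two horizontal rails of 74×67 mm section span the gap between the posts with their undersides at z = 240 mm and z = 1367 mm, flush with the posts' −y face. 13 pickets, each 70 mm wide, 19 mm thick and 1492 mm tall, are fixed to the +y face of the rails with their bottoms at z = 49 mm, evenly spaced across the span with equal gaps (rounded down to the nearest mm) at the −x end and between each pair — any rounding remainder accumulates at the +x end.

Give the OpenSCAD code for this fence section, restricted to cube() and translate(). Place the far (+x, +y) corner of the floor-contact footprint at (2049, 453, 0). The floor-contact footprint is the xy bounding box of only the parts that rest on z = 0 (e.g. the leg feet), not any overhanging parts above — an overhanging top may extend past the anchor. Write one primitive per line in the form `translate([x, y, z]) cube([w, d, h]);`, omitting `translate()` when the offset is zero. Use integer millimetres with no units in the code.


translate([219, 379, 0]) cube([74, 74, 1546]);
translate([1975, 379, 0]) cube([74, 74, 1546]);
translate([293, 379, 240]) cube([1682, 74, 67]);
translate([293, 379, 1367]) cube([1682, 74, 67]);
translate([348, 453, 49]) cube([70, 19, 1492]);
translate([473, 453, 49]) cube([70, 19, 1492]);
translate([598, 453, 49]) cube([70, 19, 1492]);
translate([723, 453, 49]) cube([70, 19, 1492]);
translate([848, 453, 49]) cube([70, 19, 1492]);
translate([973, 453, 49]) cube([70, 19, 1492]);
translate([1098, 453, 49]) cube([70, 19, 1492]);
translate([1223, 453, 49]) cube([70, 19, 1492]);
translate([1348, 453, 49]) cube([70, 19, 1492]);
translate([1473, 453, 49]) cube([70, 19, 1492]);
translate([1598, 453, 49]) cube([70, 19, 1492]);
translate([1723, 453, 49]) cube([70, 19, 1492]);
translate([1848, 453, 49]) cube([70, 19, 1492]);


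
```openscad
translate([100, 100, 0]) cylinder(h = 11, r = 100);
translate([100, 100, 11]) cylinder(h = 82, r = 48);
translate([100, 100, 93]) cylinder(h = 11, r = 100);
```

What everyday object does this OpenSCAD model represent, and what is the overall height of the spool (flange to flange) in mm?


A spool. The overall height is 104 mm.

Three coaxial cylinders, large–small–large — a spool. Two 11 mm flanges and a 82 mm core give 11 + 82 + 11 = 104 mm.


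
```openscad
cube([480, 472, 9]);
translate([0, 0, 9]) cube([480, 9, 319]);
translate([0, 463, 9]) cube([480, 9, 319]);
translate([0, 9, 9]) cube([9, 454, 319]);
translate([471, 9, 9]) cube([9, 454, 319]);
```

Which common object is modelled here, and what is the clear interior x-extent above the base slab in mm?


An open box. The internal width is 462 mm.

A 480×472 base slab with four walls standing on it — an open box. The base is 480 mm wide and the walls are 9 mm thick, so the internal width is 480 − 2 × 9 = 462 mm.


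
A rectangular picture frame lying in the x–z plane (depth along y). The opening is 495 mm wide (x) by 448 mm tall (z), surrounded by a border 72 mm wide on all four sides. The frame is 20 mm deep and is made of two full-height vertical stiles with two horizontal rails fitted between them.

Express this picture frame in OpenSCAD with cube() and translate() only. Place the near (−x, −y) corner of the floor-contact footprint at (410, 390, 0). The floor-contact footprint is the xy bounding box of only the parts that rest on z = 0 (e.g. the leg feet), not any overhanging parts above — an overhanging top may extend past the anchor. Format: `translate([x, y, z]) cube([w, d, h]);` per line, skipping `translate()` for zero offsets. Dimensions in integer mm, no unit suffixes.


translate([410, 390, 0]) cube([72, 20, 592]);
translate([977, 390, 0]) cube([72, 20, 592]);
translate([482, 390, 0]) cube([495, 20, 72]);
translate([482, 390, 520]) cube([495, 20, 72]);


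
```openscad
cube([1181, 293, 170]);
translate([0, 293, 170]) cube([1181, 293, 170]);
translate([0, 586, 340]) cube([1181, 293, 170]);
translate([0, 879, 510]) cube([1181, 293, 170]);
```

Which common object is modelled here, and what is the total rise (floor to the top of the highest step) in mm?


A staircase. The total rise is 680 mm.

4 identical blocks, each offset up and back from the previous — a staircase. Each step is 170 mm tall and there are 4 of them, so the total rise is 4 × 170 = 680 mm.


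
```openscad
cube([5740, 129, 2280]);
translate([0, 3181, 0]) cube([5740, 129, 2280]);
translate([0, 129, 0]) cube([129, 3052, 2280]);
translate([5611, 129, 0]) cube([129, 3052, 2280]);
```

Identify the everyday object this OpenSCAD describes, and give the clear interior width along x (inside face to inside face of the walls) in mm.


A house (or room) frame. The interior width is 5482 mm.

Four 2280 mm walls enclosing a rectangle with no floor or roof — a room or house frame. Outside width is 5740 mm and wall thickness is 129 mm, so the interior width is 5740 − 2 × 129 = 5482 mm.


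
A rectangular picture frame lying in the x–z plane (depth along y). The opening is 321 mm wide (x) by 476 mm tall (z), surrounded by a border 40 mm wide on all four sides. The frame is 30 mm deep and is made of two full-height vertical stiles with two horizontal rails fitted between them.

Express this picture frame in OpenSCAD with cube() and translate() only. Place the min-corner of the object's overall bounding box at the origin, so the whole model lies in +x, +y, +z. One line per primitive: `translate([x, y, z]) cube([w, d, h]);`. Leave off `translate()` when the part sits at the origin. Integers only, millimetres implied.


cube([40, 30, 556]);
translate([361, 0, 0]) cube([40, 30, 556]);
translate([40, 0, 0]) cube([321, 30, 40]);
translate([40, 0, 516]) cube([321, 30, 40]);


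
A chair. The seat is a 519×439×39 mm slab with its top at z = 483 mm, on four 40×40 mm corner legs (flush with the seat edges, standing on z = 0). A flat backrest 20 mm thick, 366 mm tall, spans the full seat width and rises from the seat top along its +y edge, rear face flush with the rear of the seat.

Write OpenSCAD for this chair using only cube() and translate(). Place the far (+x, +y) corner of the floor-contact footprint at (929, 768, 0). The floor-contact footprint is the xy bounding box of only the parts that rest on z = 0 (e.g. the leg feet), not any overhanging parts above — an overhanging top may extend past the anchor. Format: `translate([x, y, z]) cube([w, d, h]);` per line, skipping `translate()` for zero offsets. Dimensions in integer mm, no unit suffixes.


// leg_h = 483 - 39 = 444
translate([410, 329, 444]) cube([519, 439, 39]);
translate([410, 329, 0]) cube([40, 40, 444]);
translate([889, 329, 0]) cube([40, 40, 444]);
translate([410, 728, 0]) cube([40, 40, 444]);
translate([889, 728, 0]) cube([40, 40, 444]);
translate([410, 748, 483]) cube([519, 20, 366]);


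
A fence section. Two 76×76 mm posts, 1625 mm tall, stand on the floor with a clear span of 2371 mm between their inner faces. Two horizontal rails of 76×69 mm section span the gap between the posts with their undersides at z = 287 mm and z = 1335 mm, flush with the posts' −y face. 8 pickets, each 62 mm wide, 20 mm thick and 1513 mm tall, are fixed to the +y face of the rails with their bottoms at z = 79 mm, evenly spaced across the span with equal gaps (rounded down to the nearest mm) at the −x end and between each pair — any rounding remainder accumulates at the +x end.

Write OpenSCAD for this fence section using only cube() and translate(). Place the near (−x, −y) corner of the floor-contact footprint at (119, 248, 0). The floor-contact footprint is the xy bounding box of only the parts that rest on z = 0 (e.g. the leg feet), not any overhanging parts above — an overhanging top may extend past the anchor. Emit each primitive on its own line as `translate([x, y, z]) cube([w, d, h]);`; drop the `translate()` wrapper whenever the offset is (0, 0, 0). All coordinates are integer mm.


translate([119, 248, 0]) cube([76, 76, 1625]);
translate([2566, 248, 0]) cube([76, 76, 1625]);
translate([195, 248, 287]) cube([2371, 76, 69]);
translate([195, 248, 1335]) cube([2371, 76, 69]);
translate([403, 324, 79]) cube([62, 20, 1513]);
translate([673, 324, 79]) cube([62, 20, 1513]);
translate([943, 324, 79]) cube([62, 20, 1513]);
translate([1213, 324, 79]) cube([62, 20, 1513]);
translate([1483, 324, 79]) cube([62, 20, 1513]);
translate([1753, 324, 79]) cube([62, 20, 1513]);
translate([2023, 324, 79]) cube([62, 20, 1513]);
translate([2293, 324, 79]) cube([62, 20, 1513]);


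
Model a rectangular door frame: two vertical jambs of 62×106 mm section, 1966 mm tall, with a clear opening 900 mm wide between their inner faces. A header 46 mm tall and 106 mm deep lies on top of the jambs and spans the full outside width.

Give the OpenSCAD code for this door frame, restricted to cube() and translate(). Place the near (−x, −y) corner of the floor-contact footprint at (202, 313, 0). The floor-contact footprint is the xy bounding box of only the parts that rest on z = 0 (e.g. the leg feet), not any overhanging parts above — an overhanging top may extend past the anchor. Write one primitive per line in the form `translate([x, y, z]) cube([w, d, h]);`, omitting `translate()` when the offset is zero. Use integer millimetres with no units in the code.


translate([202, 313, 0]) cube([62, 106, 1966]);
translate([1164, 313, 0]) cube([62, 106, 1966]);
translate([202, 313, 1966]) cube([1024, 106, 46]);


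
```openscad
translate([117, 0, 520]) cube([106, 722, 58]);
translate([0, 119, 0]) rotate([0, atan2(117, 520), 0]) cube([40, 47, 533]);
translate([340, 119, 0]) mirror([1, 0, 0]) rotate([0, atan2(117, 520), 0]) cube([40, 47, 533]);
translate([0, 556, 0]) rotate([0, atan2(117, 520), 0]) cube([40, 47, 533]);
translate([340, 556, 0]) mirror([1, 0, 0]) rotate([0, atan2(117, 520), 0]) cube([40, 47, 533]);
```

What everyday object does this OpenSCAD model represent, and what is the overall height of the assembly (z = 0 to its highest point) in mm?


A sawhorse. The overall height is 578 mm.

A beam across two mirrored pairs of raked legs — a sawhorse. The beam's underside is at z = 520 (matching the legs' vertical rise in atan2(117, 520)) and the beam is 58 mm tall, so its top is at 520 + 58 = 578 mm. The raked legs top out at the beam's underside, so that is the highest point.


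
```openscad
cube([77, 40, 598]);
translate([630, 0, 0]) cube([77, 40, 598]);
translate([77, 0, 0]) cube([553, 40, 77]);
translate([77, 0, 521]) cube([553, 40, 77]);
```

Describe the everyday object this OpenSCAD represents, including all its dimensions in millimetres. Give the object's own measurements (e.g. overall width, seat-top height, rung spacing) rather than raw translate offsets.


A rectangular picture frame lying in the x–z plane (depth along y). The opening is 553 mm wide (x) by 444 mm tall (z), surrounded by a border 77 mm wide on all four sides. The frame is 40 mm deep and is made of two full-height vertical stiles with two horizontal rails fitted between them.


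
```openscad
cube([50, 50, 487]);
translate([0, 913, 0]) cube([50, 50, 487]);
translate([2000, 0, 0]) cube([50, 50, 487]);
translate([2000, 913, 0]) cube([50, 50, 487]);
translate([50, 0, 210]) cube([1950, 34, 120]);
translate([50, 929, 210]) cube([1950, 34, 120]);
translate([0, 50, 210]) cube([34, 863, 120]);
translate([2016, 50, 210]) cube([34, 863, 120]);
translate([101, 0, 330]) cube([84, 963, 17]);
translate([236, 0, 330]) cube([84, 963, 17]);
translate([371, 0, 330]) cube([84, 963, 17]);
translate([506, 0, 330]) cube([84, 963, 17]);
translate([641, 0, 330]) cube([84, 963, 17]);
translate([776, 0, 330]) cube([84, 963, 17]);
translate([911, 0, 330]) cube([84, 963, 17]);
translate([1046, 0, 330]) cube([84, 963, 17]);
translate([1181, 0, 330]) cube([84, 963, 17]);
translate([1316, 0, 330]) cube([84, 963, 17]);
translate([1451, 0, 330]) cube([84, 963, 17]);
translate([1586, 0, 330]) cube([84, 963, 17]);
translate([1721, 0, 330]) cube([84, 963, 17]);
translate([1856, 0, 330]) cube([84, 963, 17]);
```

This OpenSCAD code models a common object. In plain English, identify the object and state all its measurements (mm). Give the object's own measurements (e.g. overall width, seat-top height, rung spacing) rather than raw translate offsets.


A bed frame 2050 mm long (x) by 963 mm wide (y). Four 50×50 mm corner posts, 487 mm tall, at the corners of the footprint. Four rails of 34 mm thickness and 120 mm height run between adjacent posts with their undersides at z = 210 mm, their outer faces flush with the outside of the frame (the two x-running rails run between the posts' inner faces; the two y-running rails run between the posts' inner faces). 14 slats, each 84 mm wide (x) and 17 mm thick, lie across the top of the two x-running rails, running the full 963 mm width of the frame in y; along x they sit between the end posts with a 51 mm gap after the −x posts and between neighbouring slats, leaving 60 mm before the +x posts.


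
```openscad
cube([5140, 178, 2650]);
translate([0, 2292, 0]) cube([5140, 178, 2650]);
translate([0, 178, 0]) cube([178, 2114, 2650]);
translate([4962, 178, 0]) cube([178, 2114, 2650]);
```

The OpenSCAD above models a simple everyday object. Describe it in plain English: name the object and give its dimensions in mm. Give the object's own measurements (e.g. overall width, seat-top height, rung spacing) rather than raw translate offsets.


The wall frame of a small rectangular building: four walls, each 2650 mm tall and 178 mm thick, enclosing a footprint 5140 mm (x) by 2470 mm (y) outside-to-outside, with no floor or roof. The front and back walls (the −y and +y sides) span the full width; the two side walls fit between them.


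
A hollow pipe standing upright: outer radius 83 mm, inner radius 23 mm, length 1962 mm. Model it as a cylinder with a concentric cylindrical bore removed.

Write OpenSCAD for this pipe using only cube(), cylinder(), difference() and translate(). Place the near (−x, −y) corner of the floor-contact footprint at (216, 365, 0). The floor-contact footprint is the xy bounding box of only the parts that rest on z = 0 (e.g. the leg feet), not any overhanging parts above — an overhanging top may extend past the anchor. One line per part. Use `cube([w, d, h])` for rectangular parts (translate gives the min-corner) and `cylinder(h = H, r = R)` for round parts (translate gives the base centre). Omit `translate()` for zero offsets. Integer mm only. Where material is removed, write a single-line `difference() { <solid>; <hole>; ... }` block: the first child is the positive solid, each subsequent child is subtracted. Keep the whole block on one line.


difference() { translate([299, 448, 0]) cylinder(h = 1962, r = 83); translate([299, 448, 0]) cylinder(h = 1962, r = 23); }


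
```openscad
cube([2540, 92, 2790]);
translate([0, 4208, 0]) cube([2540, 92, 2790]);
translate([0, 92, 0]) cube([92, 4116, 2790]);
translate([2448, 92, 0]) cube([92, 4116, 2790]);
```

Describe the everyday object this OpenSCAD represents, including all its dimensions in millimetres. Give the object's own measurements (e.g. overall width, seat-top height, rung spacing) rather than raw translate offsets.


The wall frame of a small rectangular building: four walls, each 2790 mm tall and 92 mm thick, enclosing a footprint 2540 mm (x) by 4300 mm (y) outside-to-outside, with no floor or roof. The front and back walls (the −y and +y sides) span the full width; the two side walls fit between them.


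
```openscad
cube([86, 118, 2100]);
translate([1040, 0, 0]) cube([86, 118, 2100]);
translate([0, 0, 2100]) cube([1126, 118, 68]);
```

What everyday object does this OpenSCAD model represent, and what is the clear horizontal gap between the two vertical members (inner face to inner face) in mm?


A door frame. The clear opening width is 954 mm.

Two 2100 mm tall posts with a header on top — a door frame. The left jamb is 86 mm wide at x = 0; the right jamb starts at x = 1040. The clear opening is 1040 − 86 = 954 mm.


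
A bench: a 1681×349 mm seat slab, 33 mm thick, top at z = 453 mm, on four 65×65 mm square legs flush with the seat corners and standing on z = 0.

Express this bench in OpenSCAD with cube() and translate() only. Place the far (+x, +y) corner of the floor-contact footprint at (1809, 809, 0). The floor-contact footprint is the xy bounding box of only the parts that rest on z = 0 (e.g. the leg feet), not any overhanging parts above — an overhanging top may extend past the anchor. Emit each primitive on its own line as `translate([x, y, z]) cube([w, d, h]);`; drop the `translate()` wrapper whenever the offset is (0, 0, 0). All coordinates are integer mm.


translate([128, 460, 420]) cube([1681, 349, 33]);
translate([128, 460, 0]) cube([65, 65, 420]);
translate([128, 744, 0]) cube([65, 65, 420]);
translate([1744, 460, 0]) cube([65, 65, 420]);
translate([1744, 744, 0]) cube([65, 65, 420]);


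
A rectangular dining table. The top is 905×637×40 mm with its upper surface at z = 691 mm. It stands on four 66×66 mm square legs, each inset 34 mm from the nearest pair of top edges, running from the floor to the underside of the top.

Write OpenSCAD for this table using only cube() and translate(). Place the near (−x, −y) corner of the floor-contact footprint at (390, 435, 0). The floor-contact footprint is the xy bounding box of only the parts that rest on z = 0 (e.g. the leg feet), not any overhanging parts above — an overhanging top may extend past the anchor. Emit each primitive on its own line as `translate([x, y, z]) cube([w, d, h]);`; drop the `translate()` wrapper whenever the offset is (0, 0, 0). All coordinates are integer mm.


// leg_h = 691 - 40 = 651
translate([356, 401, 651]) cube([905, 637, 40]);
translate([390, 435, 0]) cube([66, 66, 651]);
translate([1161, 435, 0]) cube([66, 66, 651]);
translate([390, 938, 0]) cube([66, 66, 651]);
translate([1161, 938, 0]) cube([66, 66, 651]);


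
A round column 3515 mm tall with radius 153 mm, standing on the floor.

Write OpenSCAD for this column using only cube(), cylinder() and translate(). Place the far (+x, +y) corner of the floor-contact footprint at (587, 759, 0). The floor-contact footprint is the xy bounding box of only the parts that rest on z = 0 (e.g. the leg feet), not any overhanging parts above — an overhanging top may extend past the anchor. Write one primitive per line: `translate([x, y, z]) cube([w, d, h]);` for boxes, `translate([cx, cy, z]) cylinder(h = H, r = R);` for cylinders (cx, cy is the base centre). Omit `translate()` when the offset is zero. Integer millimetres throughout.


translate([434, 606, 0]) cylinder(h = 3515, r = 153);


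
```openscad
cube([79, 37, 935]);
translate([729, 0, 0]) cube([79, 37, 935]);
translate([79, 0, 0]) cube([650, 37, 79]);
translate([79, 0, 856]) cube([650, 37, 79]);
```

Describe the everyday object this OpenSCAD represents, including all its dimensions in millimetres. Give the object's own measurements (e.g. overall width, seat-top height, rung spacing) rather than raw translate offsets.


A rectangular picture frame lying in the x–z plane (depth along y). The opening is 650 mm wide (x) by 777 mm tall (z), surrounded by a border 79 mm wide on all four sides. The frame is 37 mm deep and is made of two full-height vertical stiles with two horizontal rails fitted between them.


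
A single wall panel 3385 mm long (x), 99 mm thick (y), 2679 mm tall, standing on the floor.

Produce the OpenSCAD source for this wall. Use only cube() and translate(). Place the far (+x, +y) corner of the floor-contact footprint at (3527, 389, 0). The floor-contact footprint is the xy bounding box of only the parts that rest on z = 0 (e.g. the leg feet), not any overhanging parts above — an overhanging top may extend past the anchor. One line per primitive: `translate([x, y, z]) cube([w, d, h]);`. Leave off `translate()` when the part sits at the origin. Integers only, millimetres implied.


translate([142, 290, 0]) cube([3385, 99, 2679]);


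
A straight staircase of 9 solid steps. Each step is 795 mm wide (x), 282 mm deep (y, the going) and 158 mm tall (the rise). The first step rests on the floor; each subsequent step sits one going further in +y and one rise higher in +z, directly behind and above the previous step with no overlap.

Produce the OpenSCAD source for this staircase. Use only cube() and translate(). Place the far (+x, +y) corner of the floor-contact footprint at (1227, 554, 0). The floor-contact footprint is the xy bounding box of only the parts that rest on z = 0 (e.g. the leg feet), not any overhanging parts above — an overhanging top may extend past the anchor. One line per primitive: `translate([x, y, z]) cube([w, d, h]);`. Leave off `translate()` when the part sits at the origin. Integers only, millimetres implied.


translate([432, 272, 0]) cube([795, 282, 158]);
translate([432, 554, 158]) cube([795, 282, 158]);
translate([432, 836, 316]) cube([795, 282, 158]);
translate([432, 1118, 474]) cube([795, 282, 158]);
translate([432, 1400, 632]) cube([795, 282, 158]);
translate([432, 1682, 790]) cube([795, 282, 158]);
translate([432, 1964, 948]) cube([795, 282, 158]);
translate([432, 2246, 1106]) cube([795, 282, 158]);
translate([432, 2528, 1264]) cube([795, 282, 158]);


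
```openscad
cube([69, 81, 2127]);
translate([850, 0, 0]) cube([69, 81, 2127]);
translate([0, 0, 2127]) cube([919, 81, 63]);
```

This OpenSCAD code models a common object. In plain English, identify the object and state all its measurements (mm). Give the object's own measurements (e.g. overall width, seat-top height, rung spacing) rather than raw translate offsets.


A door frame. The clear opening is 781 mm wide and 2127 mm high. Two 69 mm wide jambs, 81 mm deep, stand either side of the opening from the floor to the top of the opening. A 63 mm thick head sits across the top of both jambs, spanning the full outside width of the frame.


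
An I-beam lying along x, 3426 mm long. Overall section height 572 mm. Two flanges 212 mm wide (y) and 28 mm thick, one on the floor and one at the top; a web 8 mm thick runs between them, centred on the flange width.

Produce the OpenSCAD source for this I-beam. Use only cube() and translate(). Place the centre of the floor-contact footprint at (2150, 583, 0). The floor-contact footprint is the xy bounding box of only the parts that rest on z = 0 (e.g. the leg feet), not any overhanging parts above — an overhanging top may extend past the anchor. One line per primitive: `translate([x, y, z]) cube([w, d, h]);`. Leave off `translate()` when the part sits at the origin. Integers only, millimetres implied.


translate([437, 477, 0]) cube([3426, 212, 28]);
translate([437, 579, 28]) cube([3426, 8, 516]);
translate([437, 477, 544]) cube([3426, 212, 28]);


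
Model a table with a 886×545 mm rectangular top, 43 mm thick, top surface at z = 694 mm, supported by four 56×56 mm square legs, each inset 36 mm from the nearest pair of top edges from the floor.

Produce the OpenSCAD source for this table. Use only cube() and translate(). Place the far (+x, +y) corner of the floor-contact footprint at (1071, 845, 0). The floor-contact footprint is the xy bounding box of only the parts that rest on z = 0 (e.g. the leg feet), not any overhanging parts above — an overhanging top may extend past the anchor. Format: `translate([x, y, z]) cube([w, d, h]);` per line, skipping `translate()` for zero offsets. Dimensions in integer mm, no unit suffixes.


// leg_h = 694 - 43 = 651
translate([221, 336, 651]) cube([886, 545, 43]);
translate([257, 372, 0]) cube([56, 56, 651]);
translate([1015, 372, 0]) cube([56, 56, 651]);
translate([257, 789, 0]) cube([56, 56, 651]);
translate([1015, 789, 0]) cube([56, 56, 651]);


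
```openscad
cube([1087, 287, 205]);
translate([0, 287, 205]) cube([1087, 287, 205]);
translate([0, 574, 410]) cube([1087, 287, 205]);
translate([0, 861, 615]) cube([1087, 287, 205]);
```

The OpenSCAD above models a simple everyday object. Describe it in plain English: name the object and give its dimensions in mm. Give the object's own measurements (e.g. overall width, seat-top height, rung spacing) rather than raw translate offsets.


A straight staircase of 4 solid steps. Each step is 1087 mm wide (x), 287 mm deep (y, the going) and 205 mm tall (the rise). The first step rests on the floor; each subsequent step sits one going further in +y and one rise higher in +z, directly behind and above the previous step with no overlap.


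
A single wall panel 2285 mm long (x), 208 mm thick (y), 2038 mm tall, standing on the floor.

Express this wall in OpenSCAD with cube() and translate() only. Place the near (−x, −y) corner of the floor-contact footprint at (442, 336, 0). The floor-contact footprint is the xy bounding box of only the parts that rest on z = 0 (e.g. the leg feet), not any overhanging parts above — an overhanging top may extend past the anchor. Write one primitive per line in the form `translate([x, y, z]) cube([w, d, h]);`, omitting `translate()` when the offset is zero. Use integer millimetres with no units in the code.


translate([442, 336, 0]) cube([2285, 208, 2038]);


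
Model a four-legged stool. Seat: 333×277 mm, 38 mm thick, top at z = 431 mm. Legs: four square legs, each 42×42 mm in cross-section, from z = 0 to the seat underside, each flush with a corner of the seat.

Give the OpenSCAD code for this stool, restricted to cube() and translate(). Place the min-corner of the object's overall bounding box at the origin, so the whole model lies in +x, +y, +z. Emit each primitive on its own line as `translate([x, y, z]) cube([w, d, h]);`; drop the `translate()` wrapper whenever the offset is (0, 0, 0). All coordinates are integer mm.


// leg_h = 431 - 38 = 393
translate([0, 0, 393]) cube([333, 277, 38]);
cube([42, 42, 393]);
translate([291, 0, 0]) cube([42, 42, 393]);
translate([0, 235, 0]) cube([42, 42, 393]);
translate([291, 235, 0]) cube([42, 42, 393]);


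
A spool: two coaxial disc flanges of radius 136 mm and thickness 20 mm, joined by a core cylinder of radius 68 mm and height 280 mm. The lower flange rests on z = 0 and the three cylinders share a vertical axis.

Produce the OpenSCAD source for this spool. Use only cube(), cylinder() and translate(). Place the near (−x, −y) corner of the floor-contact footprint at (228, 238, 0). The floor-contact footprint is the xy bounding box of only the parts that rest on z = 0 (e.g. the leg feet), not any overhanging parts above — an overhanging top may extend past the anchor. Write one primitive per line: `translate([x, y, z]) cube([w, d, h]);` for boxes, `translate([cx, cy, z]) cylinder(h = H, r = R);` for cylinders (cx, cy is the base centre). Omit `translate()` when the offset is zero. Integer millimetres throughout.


translate([364, 374, 0]) cylinder(h = 20, r = 136);
translate([364, 374, 20]) cylinder(h = 280, r = 68);
translate([364, 374, 300]) cylinder(h = 20, r = 136);


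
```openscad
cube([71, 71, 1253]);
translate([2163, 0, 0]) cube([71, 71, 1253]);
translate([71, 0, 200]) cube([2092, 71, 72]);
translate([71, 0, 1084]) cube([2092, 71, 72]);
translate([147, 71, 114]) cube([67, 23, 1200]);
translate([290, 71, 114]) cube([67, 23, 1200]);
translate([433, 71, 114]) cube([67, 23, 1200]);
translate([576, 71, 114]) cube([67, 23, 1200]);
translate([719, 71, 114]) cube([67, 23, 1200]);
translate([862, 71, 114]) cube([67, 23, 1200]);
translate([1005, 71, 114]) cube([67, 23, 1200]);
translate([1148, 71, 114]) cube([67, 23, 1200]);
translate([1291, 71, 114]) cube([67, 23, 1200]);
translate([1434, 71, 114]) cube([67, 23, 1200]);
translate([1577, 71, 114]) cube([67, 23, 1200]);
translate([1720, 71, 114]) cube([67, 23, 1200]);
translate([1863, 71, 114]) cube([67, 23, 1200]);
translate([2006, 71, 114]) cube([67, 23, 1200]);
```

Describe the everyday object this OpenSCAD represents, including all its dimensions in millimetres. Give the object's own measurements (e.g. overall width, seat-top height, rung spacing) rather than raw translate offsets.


A fence section. Two 71×71 mm posts, 1253 mm tall, stand on the floor with a clear span of 2092 mm between their inner faces. Two horizontal rails of 71×72 mm section span the gap between the posts with their undersides at z = 200 mm and z = 1084 mm, flush with the posts' −y face. 14 pickets, each 67 mm wide, 23 mm thick and 1200 mm tall, are fixed to the +y face of the rails with their bottoms at z = 114 mm, spaced across the span with a 76 mm gap after the −x post and between neighbouring pickets, with 90 mm left before the +x post.


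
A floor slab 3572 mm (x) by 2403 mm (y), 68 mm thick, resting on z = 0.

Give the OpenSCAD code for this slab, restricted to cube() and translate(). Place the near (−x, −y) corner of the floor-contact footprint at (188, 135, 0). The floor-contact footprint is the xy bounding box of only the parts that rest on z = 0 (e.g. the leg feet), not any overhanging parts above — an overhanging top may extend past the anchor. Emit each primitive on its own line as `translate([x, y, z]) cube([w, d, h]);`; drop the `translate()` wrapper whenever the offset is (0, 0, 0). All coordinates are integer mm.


translate([188, 135, 0]) cube([3572, 2403, 68]);


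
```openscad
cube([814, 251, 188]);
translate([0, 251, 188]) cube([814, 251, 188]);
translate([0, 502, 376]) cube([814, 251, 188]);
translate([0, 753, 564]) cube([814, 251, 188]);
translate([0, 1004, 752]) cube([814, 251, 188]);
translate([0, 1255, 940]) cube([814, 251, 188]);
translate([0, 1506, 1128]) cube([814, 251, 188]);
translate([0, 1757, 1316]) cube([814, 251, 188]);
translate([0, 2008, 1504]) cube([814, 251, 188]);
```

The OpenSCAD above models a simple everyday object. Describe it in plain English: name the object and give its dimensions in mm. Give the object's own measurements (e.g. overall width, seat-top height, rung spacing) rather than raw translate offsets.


A straight staircase of 9 solid steps. Each step is 814 mm wide (x), 251 mm deep (y, the going) and 188 mm tall (the rise). The first step rests on the floor; each subsequent step sits one going further in +y and one rise higher in +z, directly behind and above the previous step with no overlap.


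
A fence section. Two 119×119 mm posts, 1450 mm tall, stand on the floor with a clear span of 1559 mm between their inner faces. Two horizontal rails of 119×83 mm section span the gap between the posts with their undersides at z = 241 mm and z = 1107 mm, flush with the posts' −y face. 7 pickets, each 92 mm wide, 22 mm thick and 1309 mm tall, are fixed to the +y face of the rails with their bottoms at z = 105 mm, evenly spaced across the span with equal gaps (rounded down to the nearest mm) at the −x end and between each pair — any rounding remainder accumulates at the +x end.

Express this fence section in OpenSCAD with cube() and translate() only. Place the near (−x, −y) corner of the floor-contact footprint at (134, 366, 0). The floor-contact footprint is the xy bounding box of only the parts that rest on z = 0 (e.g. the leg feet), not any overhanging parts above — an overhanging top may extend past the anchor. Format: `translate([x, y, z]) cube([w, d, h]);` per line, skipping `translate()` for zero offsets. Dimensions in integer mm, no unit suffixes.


translate([134, 366, 0]) cube([119, 119, 1450]);
translate([1812, 366, 0]) cube([119, 119, 1450]);
translate([253, 366, 241]) cube([1559, 119, 83]);
translate([253, 366, 1107]) cube([1559, 119, 83]);
translate([367, 485, 105]) cube([92, 22, 1309]);
translate([573, 485, 105]) cube([92, 22, 1309]);
translate([779, 485, 105]) cube([92, 22, 1309]);
translate([985, 485, 105]) cube([92, 22, 1309]);
translate([1191, 485, 105]) cube([92, 22, 1309]);
translate([1397, 485, 105]) cube([92, 22, 1309]);
translate([1603, 485, 105]) cube([92, 22, 1309]);
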